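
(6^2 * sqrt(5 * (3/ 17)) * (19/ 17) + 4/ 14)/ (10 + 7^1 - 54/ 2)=-342 * sqrt(255)/ 1445 - 1/ 35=-3.81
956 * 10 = 9560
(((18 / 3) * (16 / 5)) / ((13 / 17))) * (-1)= -1632 / 65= -25.11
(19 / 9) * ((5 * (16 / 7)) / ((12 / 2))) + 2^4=3784 / 189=20.02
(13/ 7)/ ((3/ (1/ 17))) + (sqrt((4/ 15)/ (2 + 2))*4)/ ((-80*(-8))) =sqrt(15)/ 2400 + 13/ 357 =0.04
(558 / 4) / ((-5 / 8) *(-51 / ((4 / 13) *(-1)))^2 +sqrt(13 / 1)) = -3018824640 / 371578648541 - 2285568 *sqrt(13) / 4830522431033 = -0.01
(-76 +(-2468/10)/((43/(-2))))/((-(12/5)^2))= 1445/129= 11.20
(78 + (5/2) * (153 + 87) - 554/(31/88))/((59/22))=-610148/1829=-333.60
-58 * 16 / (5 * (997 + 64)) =-928 / 5305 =-0.17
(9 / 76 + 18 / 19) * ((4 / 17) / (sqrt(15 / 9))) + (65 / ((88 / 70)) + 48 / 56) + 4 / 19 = 52.97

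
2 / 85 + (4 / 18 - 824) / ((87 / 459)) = -10713172 / 2465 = -4346.11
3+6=9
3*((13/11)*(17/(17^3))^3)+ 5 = 1327566334/265513259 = 5.00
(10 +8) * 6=108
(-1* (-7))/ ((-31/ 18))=-126/ 31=-4.06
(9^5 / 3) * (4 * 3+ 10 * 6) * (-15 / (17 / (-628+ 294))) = 7100051760 / 17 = 417650103.53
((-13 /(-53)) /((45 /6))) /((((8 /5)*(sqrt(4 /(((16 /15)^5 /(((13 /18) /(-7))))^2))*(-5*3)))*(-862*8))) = 114688 /86732015625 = 0.00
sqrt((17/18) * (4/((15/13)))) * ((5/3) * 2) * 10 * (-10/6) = -100 * sqrt(6630)/81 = -100.52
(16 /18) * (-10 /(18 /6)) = -80 /27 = -2.96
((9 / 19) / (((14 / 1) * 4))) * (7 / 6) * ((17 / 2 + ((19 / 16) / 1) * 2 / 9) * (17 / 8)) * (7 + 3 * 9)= 182359 / 29184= 6.25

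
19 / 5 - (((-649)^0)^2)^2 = 14 / 5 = 2.80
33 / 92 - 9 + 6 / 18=-2293 / 276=-8.31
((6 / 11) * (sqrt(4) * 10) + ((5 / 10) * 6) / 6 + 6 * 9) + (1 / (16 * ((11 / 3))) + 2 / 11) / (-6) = 69037 / 1056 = 65.38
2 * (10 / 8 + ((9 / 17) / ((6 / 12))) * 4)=373 / 34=10.97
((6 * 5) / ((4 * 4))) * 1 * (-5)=-75 / 8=-9.38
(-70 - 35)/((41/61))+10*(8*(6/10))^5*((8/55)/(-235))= -56963871969/331203125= -171.99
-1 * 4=-4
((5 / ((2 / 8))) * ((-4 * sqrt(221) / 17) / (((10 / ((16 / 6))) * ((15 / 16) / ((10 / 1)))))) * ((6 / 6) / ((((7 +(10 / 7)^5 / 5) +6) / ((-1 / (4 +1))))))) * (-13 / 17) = -447469568 * sqrt(221) / 3101575455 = -2.14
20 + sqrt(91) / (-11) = 20 - sqrt(91) / 11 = 19.13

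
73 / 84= 0.87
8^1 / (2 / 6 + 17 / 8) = 192 / 59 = 3.25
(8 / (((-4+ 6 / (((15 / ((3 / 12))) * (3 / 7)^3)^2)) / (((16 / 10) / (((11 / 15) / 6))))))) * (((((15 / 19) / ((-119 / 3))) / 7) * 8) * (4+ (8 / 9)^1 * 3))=1209323520000 / 284117773247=4.26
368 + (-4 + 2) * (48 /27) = 3280 /9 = 364.44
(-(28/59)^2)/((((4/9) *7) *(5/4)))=-0.06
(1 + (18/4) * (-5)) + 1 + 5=-15.50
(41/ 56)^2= 1681/ 3136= 0.54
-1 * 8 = -8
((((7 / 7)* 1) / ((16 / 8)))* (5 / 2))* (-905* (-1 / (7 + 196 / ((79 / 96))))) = 4.61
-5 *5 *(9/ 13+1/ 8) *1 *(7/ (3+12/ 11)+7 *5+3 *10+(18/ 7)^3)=-274576775/ 160524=-1710.50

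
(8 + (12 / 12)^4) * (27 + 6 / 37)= 244.46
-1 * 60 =-60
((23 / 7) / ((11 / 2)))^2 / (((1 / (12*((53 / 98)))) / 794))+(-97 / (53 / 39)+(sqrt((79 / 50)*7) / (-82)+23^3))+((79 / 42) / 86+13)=110816518610969 / 7945168308 - sqrt(1106) / 820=13947.62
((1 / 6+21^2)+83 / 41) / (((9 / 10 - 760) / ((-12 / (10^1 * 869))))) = 218050 / 270459739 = 0.00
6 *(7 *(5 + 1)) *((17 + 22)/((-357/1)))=-468/17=-27.53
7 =7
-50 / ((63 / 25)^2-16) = 31250 / 6031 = 5.18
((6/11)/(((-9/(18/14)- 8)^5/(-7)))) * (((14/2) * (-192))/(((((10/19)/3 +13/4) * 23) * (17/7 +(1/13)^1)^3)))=-295399832/54167033559375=-0.00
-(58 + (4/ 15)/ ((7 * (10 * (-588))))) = -8952299/ 154350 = -58.00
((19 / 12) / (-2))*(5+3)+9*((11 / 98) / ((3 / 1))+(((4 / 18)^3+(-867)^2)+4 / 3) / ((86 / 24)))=214808364031 / 113778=1887960.45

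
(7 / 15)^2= 49 / 225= 0.22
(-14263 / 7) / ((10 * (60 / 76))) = -270997 / 1050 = -258.09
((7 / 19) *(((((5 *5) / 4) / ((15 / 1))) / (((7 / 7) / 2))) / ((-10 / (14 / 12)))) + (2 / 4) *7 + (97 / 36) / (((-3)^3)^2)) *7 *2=24208919 / 498636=48.55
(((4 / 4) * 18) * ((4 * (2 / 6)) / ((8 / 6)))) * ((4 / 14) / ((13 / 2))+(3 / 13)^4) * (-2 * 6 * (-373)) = 753713640 / 199927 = 3769.94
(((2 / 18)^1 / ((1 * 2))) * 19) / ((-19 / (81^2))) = -729 / 2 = -364.50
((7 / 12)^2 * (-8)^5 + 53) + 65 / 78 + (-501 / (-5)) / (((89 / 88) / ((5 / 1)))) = -16982831 / 1602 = -10601.02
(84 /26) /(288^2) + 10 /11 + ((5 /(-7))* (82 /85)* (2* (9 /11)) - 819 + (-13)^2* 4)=-143.22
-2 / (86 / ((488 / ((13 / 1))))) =-488 / 559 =-0.87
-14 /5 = -2.80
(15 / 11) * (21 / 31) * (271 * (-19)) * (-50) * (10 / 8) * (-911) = -184697848125 / 682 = -270817959.13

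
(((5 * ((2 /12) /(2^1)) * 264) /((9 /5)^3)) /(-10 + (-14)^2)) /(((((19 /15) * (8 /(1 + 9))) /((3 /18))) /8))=171875 /1288143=0.13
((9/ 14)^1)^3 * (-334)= -121743/ 1372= -88.73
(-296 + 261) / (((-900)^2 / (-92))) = 161 / 40500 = 0.00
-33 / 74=-0.45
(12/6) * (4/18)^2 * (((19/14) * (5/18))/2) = 95/5103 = 0.02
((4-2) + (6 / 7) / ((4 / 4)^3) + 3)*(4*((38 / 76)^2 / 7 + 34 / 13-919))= -13675591 / 637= -21468.75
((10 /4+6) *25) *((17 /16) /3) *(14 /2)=50575 /96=526.82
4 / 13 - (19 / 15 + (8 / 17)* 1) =-4739 / 3315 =-1.43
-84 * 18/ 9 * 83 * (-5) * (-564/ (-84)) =468120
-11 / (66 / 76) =-38 / 3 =-12.67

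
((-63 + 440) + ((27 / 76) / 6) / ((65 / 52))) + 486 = 163979 / 190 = 863.05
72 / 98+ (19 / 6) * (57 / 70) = 3247 / 980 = 3.31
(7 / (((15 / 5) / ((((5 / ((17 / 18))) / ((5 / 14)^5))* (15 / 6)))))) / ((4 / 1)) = 2823576 / 2125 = 1328.74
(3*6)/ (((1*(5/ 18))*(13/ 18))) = 5832/ 65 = 89.72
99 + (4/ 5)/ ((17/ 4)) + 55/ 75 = 5096/ 51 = 99.92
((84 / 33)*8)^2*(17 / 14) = 60928 / 121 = 503.54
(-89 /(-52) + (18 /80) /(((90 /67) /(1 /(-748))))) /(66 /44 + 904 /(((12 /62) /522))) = 0.00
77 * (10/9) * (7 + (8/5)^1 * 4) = 10318/9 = 1146.44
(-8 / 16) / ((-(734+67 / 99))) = 99 / 145466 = 0.00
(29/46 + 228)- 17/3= 30769/138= 222.96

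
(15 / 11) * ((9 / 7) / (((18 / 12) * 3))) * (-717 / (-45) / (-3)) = -478 / 231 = -2.07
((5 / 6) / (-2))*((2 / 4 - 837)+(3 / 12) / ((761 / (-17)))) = 348.54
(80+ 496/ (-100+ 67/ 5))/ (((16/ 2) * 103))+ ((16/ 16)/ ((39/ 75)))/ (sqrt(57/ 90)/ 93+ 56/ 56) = 302861472510/ 150426316937-2325 * sqrt(570)/ 3372863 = 2.00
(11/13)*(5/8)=55/104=0.53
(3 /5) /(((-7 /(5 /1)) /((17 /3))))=-17 /7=-2.43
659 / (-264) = -659 / 264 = -2.50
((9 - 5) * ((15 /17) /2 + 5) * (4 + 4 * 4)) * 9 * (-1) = -3917.65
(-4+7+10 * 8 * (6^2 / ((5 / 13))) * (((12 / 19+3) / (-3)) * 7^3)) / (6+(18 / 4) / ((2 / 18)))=-39381850 / 589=-66862.22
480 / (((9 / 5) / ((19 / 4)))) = 3800 / 3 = 1266.67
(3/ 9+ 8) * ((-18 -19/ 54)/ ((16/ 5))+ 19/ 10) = -82835/ 2592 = -31.96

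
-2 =-2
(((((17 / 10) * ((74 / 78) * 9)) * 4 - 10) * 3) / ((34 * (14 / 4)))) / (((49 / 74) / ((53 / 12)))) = 3063082 / 379015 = 8.08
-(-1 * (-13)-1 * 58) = 45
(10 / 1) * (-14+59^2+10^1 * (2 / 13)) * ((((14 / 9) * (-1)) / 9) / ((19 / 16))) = -101003840 / 20007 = -5048.43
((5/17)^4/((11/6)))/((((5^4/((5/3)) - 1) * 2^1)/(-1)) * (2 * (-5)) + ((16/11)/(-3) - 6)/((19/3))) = 35625/65276088113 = 0.00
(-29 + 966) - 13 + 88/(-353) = 326084/353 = 923.75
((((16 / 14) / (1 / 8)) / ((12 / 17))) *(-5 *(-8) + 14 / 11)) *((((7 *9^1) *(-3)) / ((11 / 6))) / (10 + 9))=-6668352 / 2299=-2900.54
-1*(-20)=20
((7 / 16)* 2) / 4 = 7 / 32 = 0.22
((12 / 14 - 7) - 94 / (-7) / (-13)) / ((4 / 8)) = -1306 / 91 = -14.35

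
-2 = -2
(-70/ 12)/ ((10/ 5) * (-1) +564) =-35/ 3372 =-0.01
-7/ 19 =-0.37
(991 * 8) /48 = 991 /6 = 165.17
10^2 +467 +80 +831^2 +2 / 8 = 2764833 / 4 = 691208.25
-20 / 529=-0.04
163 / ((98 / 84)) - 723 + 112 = -3299 / 7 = -471.29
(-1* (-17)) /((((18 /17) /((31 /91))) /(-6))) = -8959 /273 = -32.82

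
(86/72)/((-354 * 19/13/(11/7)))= -6149/1694952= -0.00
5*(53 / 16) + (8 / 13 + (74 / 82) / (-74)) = 146389 / 8528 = 17.17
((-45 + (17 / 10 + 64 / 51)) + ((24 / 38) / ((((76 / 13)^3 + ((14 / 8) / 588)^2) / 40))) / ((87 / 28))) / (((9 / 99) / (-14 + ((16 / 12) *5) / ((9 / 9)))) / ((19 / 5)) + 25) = -70781756812508371729 / 42122082011952117225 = -1.68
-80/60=-4/3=-1.33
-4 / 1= -4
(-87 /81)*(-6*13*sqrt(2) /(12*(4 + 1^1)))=377*sqrt(2) /270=1.97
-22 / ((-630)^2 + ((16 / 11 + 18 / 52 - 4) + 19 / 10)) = -7865 / 141891643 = -0.00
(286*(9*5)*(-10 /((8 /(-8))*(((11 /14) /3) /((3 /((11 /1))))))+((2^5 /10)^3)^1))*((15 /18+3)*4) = 8521382.57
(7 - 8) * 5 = -5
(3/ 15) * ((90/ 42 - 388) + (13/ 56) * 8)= -384/ 5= -76.80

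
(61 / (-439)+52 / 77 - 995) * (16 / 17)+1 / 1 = -537279013 / 574651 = -934.97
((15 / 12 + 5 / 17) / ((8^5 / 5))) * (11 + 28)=20475 / 2228224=0.01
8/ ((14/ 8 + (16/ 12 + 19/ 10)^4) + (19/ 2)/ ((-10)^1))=0.07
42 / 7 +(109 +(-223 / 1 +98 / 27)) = -2818 / 27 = -104.37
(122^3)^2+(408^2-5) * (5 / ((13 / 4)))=42864954797532 / 13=3297304215194.77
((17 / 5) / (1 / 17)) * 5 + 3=292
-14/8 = -7/4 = -1.75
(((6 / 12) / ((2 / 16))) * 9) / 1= 36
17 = 17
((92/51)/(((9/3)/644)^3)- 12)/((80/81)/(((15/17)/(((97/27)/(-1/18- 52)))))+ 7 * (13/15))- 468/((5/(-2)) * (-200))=129511137737766951/43469087125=2979384.81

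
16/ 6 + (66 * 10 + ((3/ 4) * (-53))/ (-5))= 40237/ 60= 670.62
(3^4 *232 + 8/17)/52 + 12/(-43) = 3431672/9503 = 361.11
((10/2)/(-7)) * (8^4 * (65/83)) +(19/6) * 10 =-3938405/1743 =-2259.56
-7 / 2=-3.50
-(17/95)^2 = -0.03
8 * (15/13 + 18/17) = 3912/221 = 17.70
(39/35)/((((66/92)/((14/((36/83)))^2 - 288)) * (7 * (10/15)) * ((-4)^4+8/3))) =73030451/75287520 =0.97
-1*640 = -640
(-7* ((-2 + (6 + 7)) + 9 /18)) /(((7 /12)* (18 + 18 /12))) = -92 /13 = -7.08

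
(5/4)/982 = 5/3928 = 0.00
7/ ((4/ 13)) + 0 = 91/ 4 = 22.75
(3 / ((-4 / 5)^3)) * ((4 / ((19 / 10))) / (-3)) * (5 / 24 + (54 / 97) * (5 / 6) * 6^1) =4353125 / 353856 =12.30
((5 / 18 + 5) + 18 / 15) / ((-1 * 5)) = -583 / 450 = -1.30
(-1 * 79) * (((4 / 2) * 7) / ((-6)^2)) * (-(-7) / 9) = -23.90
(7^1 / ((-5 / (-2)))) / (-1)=-2.80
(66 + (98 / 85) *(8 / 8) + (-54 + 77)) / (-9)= -7663 / 765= -10.02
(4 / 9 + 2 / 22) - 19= -1828 / 99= -18.46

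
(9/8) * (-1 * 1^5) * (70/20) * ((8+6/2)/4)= -693/64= -10.83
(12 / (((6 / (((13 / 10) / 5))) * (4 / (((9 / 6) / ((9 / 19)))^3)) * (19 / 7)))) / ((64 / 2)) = 32851 / 691200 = 0.05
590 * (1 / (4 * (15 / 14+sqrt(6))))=-10325 / 317+28910 * sqrt(6) / 951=41.89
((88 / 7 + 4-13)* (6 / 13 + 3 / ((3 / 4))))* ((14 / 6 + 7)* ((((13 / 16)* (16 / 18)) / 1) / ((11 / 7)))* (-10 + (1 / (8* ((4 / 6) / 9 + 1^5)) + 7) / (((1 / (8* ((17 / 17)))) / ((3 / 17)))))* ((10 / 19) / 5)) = 32200 / 95931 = 0.34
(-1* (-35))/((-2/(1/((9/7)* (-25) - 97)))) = 245/1808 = 0.14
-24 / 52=-6 / 13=-0.46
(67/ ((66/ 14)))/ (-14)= -67/ 66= -1.02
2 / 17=0.12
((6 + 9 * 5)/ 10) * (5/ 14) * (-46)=-1173/ 14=-83.79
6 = 6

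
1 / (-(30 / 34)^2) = -289 / 225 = -1.28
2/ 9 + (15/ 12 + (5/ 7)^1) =551/ 252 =2.19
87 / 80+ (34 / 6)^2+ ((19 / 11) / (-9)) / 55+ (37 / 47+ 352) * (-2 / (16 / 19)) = -3294852637 / 4094640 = -804.67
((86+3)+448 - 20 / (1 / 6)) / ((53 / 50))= 20850 / 53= 393.40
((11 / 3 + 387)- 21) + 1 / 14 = 15529 / 42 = 369.74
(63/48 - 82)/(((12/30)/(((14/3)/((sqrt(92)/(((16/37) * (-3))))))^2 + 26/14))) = -3209032245/7053088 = -454.98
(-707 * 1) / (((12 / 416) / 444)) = -10882144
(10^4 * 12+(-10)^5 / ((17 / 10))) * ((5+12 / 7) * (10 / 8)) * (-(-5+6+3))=-244400000 / 119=-2053781.51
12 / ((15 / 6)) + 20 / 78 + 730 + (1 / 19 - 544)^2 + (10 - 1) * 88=20935881011 / 70395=297405.80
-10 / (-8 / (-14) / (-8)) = 140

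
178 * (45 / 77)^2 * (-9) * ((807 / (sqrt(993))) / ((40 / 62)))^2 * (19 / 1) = -257170019803857 / 15699992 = -16380264.39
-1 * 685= -685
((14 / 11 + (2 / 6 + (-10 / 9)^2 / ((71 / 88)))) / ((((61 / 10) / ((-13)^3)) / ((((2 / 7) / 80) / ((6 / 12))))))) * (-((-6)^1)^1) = -62269571 / 1286307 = -48.41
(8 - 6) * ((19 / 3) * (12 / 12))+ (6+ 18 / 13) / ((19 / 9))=11978 / 741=16.16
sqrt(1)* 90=90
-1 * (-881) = 881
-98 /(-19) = 98 /19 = 5.16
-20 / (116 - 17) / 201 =-20 / 19899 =-0.00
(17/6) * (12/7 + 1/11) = 2363/462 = 5.11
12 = 12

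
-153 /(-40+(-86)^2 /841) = 14297 /2916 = 4.90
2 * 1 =2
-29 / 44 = -0.66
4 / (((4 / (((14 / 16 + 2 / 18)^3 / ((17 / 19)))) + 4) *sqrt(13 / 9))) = 20400927 *sqrt(13) / 170891825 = 0.43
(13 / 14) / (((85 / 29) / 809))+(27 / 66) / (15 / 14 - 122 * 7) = 40061060573 / 156307690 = 256.30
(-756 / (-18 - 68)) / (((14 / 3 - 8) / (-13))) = 7371 / 215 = 34.28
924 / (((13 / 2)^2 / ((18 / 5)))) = 66528 / 845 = 78.73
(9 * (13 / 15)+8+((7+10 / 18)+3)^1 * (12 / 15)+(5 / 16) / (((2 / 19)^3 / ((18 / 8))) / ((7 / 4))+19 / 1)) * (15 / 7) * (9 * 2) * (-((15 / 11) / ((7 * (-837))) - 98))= 301941642068441159 / 3292482116616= 91706.39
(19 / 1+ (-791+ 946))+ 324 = 498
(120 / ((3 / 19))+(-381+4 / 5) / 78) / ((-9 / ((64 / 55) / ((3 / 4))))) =-37695872 / 289575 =-130.18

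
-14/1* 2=-28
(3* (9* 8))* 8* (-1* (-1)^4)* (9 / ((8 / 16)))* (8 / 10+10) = -1679616 / 5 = -335923.20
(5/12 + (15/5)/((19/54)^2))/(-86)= -106781/372552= -0.29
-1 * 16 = -16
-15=-15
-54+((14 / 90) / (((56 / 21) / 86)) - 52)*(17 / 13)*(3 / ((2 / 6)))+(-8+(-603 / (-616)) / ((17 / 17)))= -24583711 / 40040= -613.98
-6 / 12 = -1 / 2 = -0.50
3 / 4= 0.75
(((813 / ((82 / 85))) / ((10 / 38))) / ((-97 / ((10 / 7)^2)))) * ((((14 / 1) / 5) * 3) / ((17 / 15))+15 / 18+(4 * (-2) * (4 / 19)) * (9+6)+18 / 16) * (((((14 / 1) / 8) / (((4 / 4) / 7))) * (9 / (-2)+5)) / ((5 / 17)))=2837981105 / 127264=22299.95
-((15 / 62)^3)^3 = -38443359375 / 13537086546263552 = -0.00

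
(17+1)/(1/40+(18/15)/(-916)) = 164880/217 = 759.82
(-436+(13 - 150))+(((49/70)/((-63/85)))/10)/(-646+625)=-2165923/3780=-573.00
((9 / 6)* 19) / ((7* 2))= 2.04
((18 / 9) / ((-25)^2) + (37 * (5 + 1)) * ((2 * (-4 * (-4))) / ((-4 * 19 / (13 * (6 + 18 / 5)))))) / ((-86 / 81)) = 5610382461 / 510625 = 10987.29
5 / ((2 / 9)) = 45 / 2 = 22.50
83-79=4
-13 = -13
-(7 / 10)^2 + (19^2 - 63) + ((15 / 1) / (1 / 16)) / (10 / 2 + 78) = 2493333 / 8300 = 300.40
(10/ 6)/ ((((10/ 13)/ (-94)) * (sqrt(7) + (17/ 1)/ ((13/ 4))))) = -540124/ 10323 + 103259 * sqrt(7)/ 10323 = -25.86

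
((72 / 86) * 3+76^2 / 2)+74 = 127474 / 43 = 2964.51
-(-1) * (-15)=-15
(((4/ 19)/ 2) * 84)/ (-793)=-168/ 15067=-0.01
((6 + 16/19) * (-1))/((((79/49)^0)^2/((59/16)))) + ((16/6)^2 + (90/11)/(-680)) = -4638247/255816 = -18.13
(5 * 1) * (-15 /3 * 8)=-200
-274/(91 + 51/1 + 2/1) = -137/72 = -1.90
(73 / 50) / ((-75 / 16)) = -584 / 1875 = -0.31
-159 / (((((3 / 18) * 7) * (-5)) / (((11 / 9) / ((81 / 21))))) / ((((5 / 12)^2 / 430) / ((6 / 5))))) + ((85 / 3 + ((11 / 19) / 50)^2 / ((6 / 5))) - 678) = -29407069247309 / 45265068000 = -649.66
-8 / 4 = -2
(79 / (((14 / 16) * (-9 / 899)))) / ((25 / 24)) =-4545344 / 525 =-8657.80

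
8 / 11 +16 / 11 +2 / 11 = 26 / 11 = 2.36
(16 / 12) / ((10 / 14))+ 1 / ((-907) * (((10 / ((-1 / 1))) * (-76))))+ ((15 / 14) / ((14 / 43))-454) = -448.84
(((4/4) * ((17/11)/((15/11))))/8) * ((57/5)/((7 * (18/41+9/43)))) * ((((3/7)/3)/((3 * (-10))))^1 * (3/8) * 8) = -569449/112014000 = -0.01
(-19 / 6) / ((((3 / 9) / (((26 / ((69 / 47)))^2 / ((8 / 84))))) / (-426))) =7050540406 / 529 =13328053.70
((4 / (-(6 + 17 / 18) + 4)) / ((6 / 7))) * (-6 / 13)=504 / 689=0.73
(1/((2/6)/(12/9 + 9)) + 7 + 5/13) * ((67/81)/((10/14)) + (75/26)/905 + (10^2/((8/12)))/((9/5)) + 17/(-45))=3228.79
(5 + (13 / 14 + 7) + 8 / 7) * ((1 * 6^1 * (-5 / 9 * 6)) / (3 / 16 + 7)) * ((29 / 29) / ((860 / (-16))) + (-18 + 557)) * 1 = -730513824 / 34615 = -21103.97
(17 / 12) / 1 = 17 / 12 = 1.42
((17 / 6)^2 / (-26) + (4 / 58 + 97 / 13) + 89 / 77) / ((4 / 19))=25591385 / 643104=39.79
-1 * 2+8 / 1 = 6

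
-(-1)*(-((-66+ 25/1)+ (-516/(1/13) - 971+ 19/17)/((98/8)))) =667.77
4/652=1/163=0.01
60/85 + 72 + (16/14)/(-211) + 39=2804687/25109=111.70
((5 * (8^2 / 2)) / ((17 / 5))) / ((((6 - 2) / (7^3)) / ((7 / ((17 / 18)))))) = 8643600 / 289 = 29908.65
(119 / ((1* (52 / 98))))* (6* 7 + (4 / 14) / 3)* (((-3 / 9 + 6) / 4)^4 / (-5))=-1182740881 / 155520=-7605.07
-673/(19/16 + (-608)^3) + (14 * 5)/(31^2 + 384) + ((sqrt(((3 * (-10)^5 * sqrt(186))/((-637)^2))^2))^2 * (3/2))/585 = 92506752314568355719586/295791738421321766441363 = 0.31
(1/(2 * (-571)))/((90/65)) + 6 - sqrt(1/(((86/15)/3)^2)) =4840379/883908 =5.48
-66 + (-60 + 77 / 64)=-124.80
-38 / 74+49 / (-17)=-2136 / 629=-3.40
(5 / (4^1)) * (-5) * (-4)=25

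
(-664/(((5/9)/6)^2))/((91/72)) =-139408128/2275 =-61278.30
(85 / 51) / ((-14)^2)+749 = 440417 / 588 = 749.01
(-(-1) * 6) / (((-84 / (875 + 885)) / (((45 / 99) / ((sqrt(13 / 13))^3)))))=-400 / 7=-57.14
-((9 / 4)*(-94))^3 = 75686967 / 8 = 9460870.88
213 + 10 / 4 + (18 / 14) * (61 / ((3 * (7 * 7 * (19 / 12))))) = 2813219 / 13034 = 215.84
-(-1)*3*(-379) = -1137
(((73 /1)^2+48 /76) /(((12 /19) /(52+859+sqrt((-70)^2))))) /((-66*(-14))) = 11037667 /1232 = 8959.15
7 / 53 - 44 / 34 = -1047 / 901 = -1.16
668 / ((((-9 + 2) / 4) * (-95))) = 2672 / 665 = 4.02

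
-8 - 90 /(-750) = -197 /25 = -7.88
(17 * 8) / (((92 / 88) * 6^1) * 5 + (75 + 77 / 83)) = 124168 / 97957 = 1.27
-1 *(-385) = 385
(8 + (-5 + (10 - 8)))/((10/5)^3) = 5/8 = 0.62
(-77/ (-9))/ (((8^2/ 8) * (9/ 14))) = 539/ 324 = 1.66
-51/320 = -0.16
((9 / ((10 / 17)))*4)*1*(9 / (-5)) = -2754 / 25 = -110.16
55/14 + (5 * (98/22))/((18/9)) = 1160/77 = 15.06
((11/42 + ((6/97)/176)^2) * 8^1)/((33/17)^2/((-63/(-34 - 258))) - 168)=-115816263613/8320951971552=-0.01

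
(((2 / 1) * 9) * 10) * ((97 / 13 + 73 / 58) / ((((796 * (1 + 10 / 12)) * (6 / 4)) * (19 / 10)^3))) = 591750000 / 5660410327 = 0.10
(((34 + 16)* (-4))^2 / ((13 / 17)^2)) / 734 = 5780000 / 62023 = 93.19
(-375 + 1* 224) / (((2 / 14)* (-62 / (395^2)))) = 164918425 / 62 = 2659974.60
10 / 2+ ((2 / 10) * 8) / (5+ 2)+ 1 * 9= 498 / 35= 14.23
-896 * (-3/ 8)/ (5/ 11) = 3696/ 5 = 739.20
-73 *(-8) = 584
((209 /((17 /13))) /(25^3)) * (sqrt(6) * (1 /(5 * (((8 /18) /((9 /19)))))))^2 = 2814669 /1009375000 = 0.00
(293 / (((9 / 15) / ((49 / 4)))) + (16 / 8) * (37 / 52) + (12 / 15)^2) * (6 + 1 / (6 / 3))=23338171 / 600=38896.95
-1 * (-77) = 77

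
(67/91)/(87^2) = 67/688779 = 0.00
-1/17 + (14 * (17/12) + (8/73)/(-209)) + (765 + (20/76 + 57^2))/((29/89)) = 556880078851/45130206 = 12339.41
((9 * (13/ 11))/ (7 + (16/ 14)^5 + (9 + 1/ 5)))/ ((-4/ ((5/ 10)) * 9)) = -1092455/ 134218216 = -0.01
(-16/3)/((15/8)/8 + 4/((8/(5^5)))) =-1024/300045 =-0.00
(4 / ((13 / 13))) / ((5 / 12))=48 / 5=9.60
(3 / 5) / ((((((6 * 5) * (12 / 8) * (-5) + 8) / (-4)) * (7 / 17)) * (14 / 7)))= 102 / 7595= 0.01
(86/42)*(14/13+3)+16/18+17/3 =12206/819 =14.90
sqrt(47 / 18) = sqrt(94) / 6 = 1.62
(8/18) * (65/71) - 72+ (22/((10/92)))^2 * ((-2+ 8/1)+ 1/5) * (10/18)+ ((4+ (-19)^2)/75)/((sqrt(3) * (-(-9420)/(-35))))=2252997244/15975 - 511 * sqrt(3)/84780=141032.68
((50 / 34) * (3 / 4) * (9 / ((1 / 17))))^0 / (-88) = -1 / 88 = -0.01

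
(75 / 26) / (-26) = -75 / 676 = -0.11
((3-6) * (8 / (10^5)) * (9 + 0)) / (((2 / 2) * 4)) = -27 / 50000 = -0.00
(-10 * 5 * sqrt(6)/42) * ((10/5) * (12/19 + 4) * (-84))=17600 * sqrt(6)/19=2269.00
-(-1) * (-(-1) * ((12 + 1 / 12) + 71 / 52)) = 13.45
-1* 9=-9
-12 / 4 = -3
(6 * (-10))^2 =3600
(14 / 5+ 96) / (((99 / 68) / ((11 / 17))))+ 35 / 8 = 17383 / 360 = 48.29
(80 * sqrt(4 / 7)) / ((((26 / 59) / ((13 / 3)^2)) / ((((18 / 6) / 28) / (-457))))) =-15340 * sqrt(7) / 67179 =-0.60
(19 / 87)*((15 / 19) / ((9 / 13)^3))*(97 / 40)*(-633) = -44965999 / 56376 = -797.61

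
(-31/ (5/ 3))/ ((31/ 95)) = -57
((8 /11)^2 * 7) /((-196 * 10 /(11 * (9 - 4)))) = -0.10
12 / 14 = 6 / 7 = 0.86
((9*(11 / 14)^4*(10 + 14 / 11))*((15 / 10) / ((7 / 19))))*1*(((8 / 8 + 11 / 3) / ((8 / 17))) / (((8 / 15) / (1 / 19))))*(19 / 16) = 182.95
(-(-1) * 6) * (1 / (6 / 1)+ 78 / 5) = 473 / 5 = 94.60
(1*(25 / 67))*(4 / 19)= 100 / 1273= 0.08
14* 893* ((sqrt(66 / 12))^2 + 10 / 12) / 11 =237538 / 33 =7198.12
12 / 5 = 2.40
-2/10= -1/5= -0.20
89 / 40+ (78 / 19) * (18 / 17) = 84907 / 12920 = 6.57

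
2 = 2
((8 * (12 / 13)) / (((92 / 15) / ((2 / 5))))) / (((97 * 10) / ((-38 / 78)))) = -456 / 1885195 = -0.00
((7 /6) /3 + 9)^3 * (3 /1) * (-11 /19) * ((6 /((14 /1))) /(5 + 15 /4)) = -53094899 /754110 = -70.41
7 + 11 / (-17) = 6.35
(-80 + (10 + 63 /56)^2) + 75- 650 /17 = 87617 /1088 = 80.53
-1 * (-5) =5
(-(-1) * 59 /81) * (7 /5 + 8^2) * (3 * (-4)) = -25724 /45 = -571.64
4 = 4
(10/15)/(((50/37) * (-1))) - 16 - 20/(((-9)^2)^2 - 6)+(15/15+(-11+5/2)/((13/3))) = -4958923/284050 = -17.46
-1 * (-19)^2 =-361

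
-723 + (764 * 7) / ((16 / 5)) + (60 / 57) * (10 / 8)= 72167 / 76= 949.57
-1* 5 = -5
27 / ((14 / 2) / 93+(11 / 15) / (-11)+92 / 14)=87885 / 21418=4.10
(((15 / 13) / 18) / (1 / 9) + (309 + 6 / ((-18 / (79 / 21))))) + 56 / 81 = 4555489 / 14742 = 309.01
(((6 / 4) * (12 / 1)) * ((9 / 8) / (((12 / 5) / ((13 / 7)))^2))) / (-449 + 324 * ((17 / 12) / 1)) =7605 / 6272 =1.21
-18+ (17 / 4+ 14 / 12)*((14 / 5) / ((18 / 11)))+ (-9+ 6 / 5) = -8927 / 540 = -16.53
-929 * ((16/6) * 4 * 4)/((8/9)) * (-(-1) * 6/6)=-44592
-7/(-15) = 7/15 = 0.47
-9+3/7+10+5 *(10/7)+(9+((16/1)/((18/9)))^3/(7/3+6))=13827/175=79.01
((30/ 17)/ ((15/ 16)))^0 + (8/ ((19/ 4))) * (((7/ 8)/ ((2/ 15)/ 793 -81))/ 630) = 54917515/ 54919101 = 1.00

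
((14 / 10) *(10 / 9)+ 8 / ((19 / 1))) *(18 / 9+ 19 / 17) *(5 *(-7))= -215.68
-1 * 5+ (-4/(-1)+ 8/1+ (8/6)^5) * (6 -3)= 3535/81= 43.64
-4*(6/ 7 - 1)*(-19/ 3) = -76/ 21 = -3.62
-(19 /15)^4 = -130321 /50625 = -2.57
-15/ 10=-1.50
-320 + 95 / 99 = -31585 / 99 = -319.04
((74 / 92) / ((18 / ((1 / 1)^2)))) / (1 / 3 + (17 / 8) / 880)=0.13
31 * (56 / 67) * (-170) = -295120 / 67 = -4404.78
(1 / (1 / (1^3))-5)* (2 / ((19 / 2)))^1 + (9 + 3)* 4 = 896 / 19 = 47.16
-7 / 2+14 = 21 / 2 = 10.50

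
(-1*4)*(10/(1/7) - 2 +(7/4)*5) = -307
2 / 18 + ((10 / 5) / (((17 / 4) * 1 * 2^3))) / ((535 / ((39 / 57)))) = 172922 / 1555245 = 0.11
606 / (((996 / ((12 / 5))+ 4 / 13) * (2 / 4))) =15756 / 5399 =2.92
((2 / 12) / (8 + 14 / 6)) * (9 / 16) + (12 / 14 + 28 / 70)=43963 / 34720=1.27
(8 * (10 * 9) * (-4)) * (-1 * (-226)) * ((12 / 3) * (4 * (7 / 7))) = -10414080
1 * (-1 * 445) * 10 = -4450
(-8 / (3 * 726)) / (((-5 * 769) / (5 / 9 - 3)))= -8 / 3425895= -0.00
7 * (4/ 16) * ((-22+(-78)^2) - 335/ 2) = 82523/ 8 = 10315.38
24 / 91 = 0.26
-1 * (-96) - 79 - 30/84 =233/14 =16.64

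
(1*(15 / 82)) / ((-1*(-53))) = 15 / 4346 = 0.00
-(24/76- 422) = 8012/19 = 421.68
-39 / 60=-0.65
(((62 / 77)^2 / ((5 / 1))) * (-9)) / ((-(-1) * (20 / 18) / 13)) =-2023866 / 148225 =-13.65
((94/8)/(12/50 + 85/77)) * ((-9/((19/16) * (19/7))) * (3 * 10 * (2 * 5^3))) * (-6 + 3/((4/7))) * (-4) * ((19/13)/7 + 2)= -14730234750000/12140791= -1213284.60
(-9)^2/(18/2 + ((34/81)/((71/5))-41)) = -465831/183862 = -2.53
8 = 8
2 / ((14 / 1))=1 / 7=0.14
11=11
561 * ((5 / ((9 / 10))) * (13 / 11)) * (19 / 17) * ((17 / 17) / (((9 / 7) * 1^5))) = 3201.85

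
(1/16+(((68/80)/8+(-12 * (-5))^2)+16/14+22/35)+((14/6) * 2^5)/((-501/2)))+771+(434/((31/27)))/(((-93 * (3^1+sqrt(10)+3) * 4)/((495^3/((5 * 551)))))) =-2224346603910593/373795138080+1528220925 * sqrt(10)/888212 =-509.83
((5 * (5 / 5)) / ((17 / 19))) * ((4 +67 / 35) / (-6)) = -1311 / 238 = -5.51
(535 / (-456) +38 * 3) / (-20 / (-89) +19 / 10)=22894805 / 431148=53.10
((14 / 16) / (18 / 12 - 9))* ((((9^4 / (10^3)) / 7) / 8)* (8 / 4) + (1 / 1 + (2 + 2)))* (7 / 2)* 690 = -23596321 / 16000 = -1474.77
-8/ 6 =-4/ 3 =-1.33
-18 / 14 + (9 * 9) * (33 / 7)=2664 / 7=380.57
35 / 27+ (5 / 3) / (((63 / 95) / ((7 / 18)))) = 1105 / 486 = 2.27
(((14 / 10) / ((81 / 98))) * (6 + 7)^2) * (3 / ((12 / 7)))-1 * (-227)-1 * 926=-160421 / 810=-198.05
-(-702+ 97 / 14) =9731 / 14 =695.07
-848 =-848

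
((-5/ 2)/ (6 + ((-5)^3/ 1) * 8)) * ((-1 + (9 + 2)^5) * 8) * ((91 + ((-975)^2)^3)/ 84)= 345882374700347937029500/ 10437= 33140018654819194886.41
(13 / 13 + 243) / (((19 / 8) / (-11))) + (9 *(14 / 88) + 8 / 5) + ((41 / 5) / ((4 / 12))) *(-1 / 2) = -4762581 / 4180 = -1139.37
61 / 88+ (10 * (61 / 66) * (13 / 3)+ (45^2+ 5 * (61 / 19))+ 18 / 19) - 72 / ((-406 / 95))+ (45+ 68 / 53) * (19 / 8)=9413772173 / 4260564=2209.51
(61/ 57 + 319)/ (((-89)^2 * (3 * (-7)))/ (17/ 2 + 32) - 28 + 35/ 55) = -1806156/ 23331259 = -0.08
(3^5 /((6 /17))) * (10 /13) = 6885 /13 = 529.62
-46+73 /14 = -571 /14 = -40.79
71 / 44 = 1.61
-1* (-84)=84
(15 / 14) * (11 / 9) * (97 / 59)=5335 / 2478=2.15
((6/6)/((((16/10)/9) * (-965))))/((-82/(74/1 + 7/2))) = 1395/253216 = 0.01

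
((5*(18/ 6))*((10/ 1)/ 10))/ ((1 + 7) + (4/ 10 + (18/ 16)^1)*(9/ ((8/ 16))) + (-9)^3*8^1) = -300/ 115931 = -0.00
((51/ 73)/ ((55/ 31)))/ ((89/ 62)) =98022/ 357335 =0.27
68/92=17/23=0.74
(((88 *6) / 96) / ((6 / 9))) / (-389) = -33 / 1556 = -0.02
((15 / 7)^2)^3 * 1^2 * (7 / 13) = 52.13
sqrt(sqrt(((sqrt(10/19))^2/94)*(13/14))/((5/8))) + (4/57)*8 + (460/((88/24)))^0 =2*26^(1/4)*31255^(3/4)/31255 + 89/57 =1.90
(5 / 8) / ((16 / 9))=0.35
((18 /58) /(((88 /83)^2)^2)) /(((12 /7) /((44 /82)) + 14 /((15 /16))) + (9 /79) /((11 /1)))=3543000954255 /261665419890688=0.01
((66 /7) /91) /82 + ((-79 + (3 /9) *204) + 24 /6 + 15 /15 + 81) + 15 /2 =4309371 /52234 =82.50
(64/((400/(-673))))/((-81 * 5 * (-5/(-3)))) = 0.16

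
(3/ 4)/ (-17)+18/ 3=405/ 68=5.96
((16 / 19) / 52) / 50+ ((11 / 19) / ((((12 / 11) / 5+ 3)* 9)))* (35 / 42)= 1002241 / 59020650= 0.02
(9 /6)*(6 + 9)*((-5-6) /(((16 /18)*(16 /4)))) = -4455 /64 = -69.61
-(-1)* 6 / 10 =3 / 5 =0.60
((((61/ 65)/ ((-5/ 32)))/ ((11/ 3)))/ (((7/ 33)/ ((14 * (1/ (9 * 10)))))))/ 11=-1952/ 17875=-0.11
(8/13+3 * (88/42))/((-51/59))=-7.98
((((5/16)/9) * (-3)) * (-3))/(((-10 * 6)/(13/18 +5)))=-103/3456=-0.03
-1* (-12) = 12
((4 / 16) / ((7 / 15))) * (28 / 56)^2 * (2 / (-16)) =-15 / 896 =-0.02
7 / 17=0.41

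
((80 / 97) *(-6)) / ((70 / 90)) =-4320 / 679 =-6.36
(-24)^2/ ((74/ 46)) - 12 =12804/ 37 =346.05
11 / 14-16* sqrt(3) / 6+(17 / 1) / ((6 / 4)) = 509 / 42-8* sqrt(3) / 3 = 7.50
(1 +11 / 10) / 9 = 7 / 30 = 0.23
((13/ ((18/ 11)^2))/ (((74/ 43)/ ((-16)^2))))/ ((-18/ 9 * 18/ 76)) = -41124512/ 26973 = -1524.65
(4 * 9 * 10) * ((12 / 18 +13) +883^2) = 280692960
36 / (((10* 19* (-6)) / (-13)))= 39 / 95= 0.41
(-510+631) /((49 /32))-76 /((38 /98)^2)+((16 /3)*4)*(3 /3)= -1131500 /2793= -405.12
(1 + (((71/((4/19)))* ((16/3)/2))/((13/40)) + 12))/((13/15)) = 542135/169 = 3207.90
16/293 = 0.05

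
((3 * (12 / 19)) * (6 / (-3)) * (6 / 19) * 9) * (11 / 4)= -10692 / 361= -29.62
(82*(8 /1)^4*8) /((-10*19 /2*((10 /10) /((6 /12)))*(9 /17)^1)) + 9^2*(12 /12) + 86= -22696511 /855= -26545.63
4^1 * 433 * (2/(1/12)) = 41568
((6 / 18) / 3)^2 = 1 / 81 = 0.01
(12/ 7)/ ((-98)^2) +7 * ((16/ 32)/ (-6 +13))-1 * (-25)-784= -25496213/ 33614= -758.50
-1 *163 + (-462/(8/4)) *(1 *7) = -1780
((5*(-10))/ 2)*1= -25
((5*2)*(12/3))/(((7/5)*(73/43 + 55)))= 4300/8533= 0.50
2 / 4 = 1 / 2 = 0.50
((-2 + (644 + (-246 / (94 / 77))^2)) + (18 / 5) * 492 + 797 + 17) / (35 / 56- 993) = -44.17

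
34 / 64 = 17 / 32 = 0.53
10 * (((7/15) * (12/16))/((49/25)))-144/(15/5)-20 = -927/14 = -66.21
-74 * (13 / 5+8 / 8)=-1332 / 5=-266.40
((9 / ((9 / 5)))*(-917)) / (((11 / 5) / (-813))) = 18638025 / 11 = 1694365.91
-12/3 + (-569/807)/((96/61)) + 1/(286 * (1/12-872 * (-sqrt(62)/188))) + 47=737712 * sqrt(62)/60673765009 + 200016343942910395/4700517922777248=42.55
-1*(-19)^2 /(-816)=361 /816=0.44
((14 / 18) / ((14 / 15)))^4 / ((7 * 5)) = 125 / 9072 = 0.01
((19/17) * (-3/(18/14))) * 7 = -931/51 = -18.25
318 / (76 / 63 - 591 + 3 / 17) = -0.54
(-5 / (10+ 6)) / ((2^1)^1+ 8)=-1 / 32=-0.03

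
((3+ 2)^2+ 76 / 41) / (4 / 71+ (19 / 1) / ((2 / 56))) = 26057 / 516272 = 0.05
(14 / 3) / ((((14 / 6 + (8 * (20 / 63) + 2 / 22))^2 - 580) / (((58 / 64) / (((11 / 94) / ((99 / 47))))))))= -292471641 / 2133686560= -0.14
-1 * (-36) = 36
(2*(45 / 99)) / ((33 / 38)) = 380 / 363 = 1.05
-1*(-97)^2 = -9409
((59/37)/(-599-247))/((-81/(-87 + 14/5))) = -24839/12677310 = -0.00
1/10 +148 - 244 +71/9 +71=-1531/90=-17.01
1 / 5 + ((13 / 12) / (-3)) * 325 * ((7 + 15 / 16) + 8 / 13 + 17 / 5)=-4039499 / 2880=-1402.60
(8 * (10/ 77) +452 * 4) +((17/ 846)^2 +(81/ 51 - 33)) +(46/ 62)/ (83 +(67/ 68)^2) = 6682052669310549121/ 3758953481649828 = 1777.64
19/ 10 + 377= 3789/ 10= 378.90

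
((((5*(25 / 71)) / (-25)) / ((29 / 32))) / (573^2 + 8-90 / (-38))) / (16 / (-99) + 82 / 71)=-9405 / 39473389817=-0.00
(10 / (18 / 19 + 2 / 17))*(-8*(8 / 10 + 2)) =-9044 / 43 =-210.33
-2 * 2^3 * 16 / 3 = -256 / 3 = -85.33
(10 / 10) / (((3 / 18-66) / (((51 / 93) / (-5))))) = 102 / 61225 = 0.00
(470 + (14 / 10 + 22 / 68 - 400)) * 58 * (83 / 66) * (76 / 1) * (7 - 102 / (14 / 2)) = -59107981714 / 19635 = -3010337.75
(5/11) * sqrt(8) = 10 * sqrt(2)/11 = 1.29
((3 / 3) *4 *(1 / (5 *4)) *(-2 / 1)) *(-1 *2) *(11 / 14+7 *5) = 1002 / 35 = 28.63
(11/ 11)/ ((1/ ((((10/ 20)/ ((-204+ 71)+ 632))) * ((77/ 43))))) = 77/ 42914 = 0.00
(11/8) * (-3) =-4.12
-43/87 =-0.49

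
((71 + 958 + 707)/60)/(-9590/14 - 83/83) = -31/735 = -0.04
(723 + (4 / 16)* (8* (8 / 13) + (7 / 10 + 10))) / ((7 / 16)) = 1661.50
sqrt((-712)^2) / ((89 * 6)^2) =2 / 801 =0.00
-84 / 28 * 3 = -9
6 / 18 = 1 / 3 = 0.33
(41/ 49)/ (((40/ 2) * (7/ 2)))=41/ 3430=0.01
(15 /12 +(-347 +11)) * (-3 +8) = -6695 /4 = -1673.75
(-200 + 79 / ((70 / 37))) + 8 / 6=-32951 / 210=-156.91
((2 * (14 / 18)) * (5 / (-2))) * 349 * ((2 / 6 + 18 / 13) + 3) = -2247560 / 351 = -6403.30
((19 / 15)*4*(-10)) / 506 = -76 / 759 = -0.10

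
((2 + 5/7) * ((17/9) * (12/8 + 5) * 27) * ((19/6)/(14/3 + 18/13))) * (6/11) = 9334377/36344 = 256.83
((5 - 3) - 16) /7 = -2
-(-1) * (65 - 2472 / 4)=-553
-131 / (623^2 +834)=-131 / 388963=-0.00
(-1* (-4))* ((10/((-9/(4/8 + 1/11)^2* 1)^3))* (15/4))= -120670225/13775658336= -0.01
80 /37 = 2.16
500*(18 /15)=600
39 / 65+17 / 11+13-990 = -53617 / 55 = -974.85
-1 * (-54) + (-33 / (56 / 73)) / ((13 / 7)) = 3207 / 104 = 30.84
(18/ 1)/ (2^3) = 9/ 4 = 2.25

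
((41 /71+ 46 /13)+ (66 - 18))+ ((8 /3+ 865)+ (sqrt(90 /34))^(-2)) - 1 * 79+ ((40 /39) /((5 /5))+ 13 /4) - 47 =132652159 /166140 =798.44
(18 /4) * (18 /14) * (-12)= -69.43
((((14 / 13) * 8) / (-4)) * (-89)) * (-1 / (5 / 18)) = -44856 / 65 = -690.09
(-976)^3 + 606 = -929713570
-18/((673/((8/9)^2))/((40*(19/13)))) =-97280/78741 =-1.24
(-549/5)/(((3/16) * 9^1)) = -976/15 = -65.07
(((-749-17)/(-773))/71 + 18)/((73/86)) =85024760/4006459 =21.22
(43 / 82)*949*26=530491 / 41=12938.80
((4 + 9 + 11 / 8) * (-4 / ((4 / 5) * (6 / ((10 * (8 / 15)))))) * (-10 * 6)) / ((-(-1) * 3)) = 11500 / 9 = 1277.78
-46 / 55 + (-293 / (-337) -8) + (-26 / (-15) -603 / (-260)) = -2263645 / 578292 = -3.91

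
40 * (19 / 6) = 380 / 3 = 126.67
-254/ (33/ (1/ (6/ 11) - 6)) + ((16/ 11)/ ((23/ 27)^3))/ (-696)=1120158427/ 34931457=32.07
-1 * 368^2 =-135424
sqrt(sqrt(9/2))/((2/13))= 13 * 2^(3/4) * sqrt(3)/4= 9.47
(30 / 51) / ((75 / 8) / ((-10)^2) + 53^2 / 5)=1600 / 1528351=0.00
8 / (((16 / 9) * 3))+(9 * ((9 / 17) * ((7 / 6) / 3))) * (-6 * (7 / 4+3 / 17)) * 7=-171579 / 1156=-148.42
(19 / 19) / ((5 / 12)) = 12 / 5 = 2.40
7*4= 28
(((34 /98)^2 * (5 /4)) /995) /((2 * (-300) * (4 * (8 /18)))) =-0.00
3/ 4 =0.75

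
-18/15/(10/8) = -24/25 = -0.96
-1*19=-19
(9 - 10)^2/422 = 1/422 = 0.00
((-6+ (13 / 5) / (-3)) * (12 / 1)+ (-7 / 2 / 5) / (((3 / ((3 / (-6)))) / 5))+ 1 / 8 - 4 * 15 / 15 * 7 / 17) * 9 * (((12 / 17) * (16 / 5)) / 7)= -12240792 / 50575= -242.03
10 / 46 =5 / 23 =0.22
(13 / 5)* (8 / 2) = 52 / 5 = 10.40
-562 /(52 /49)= -13769 /26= -529.58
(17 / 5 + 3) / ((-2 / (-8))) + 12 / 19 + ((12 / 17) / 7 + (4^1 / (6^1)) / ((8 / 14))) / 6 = 10761703 / 406980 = 26.44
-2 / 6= -1 / 3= -0.33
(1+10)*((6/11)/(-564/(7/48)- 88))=-21/13844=-0.00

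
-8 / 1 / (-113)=0.07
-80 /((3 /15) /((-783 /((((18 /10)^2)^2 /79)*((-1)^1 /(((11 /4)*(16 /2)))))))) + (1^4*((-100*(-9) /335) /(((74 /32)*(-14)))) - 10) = -218656519017710 /4216779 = -51853919.55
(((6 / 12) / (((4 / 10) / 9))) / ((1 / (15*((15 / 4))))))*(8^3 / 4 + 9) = 1387125 / 16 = 86695.31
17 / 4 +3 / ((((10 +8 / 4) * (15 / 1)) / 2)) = 257 / 60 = 4.28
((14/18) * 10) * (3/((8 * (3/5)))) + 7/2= 301/36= 8.36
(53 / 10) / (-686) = -53 / 6860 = -0.01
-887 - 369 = -1256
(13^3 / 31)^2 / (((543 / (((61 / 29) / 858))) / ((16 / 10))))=90595492 / 2496923055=0.04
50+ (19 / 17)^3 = 252509 / 4913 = 51.40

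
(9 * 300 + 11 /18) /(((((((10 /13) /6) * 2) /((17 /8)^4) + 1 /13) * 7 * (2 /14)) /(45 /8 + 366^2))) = 18854834833281993 /4664368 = 4042312877.82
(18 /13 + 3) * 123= 7011 /13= 539.31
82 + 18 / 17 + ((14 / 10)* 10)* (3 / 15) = 7298 / 85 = 85.86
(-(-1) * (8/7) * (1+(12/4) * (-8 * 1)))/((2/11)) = -1012/7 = -144.57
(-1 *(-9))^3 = 729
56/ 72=7/ 9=0.78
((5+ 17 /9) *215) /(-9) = -13330 /81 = -164.57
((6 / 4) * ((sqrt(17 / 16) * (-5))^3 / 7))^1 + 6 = 6- 6375 * sqrt(17) / 896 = -23.34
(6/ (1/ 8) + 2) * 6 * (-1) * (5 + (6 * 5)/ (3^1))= -4500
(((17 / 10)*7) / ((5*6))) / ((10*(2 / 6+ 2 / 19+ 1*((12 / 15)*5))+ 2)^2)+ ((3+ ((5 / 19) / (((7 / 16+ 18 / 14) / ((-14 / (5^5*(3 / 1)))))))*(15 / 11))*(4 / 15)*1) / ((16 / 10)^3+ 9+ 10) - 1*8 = -1945316164648559551 / 244227483947515200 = -7.97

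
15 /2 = 7.50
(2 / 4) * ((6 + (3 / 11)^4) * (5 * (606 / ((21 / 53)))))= 336195165 / 14641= 22962.58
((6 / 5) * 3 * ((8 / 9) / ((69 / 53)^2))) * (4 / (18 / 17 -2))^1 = -191012 / 23805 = -8.02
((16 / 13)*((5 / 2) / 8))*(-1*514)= -2570 / 13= -197.69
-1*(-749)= 749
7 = 7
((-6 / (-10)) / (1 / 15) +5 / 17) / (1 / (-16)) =-2528 / 17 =-148.71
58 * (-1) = -58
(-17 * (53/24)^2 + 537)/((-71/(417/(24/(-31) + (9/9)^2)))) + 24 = -1124767555/95424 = -11787.05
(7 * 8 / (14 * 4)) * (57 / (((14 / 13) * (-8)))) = -741 / 112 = -6.62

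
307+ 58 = 365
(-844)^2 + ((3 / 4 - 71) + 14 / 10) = 14245343 / 20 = 712267.15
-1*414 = -414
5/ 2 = 2.50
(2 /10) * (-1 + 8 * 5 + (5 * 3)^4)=50664 /5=10132.80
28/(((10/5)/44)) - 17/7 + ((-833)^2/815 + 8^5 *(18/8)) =428975888/5705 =75192.97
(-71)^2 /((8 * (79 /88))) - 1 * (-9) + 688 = 110514 /79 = 1398.91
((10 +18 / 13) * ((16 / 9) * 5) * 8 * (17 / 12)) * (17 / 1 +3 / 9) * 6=3220480 / 27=119277.04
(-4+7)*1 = 3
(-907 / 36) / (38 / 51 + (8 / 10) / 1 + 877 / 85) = -15419 / 7260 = -2.12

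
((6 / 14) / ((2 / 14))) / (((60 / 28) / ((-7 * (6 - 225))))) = 10731 / 5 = 2146.20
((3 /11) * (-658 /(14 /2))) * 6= -1692 /11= -153.82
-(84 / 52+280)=-3661 / 13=-281.62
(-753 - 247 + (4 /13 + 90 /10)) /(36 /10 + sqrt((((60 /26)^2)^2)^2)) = -15719535 /507122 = -31.00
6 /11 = 0.55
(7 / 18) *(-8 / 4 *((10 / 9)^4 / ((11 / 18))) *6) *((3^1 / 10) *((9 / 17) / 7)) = -4000 / 15147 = -0.26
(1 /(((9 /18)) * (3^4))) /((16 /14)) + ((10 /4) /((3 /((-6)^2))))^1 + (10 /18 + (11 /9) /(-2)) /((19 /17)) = 184507 /6156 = 29.97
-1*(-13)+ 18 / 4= 35 / 2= 17.50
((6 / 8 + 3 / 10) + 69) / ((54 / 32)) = 1868 / 45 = 41.51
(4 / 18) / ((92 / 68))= 34 / 207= 0.16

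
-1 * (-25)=25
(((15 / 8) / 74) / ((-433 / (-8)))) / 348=5 / 3716872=0.00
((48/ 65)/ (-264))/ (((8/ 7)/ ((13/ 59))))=-7/ 12980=-0.00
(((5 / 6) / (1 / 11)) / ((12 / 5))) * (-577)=-158675 / 72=-2203.82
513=513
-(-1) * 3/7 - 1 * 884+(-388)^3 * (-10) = 4088768855/7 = 584109836.43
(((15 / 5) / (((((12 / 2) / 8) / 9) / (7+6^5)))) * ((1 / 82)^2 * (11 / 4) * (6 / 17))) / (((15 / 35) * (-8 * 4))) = -5393619 / 1828928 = -2.95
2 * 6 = 12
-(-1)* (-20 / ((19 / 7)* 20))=-7 / 19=-0.37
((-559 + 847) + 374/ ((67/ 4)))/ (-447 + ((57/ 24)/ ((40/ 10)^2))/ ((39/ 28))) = -25948416/ 37367441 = -0.69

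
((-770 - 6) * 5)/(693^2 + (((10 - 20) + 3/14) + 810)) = -54320/6734689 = -0.01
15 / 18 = 5 / 6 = 0.83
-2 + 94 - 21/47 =4303/47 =91.55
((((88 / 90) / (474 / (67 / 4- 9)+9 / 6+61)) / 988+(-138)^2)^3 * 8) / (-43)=-25691605300976769953669747547175744 / 19993792978198811201625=-1284979059700.72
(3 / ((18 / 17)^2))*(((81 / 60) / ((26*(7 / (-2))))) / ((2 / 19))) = -5491 / 14560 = -0.38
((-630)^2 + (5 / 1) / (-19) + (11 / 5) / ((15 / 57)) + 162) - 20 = 188598796 / 475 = 397050.10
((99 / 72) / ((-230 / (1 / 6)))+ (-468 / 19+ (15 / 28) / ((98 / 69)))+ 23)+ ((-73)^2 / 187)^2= 2040029075277397 / 2515938421920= 810.84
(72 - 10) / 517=62 / 517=0.12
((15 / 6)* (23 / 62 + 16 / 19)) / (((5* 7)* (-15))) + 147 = 36363431 / 247380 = 146.99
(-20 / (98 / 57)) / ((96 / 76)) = -1805 / 196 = -9.21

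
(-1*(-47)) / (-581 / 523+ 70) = 24581 / 36029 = 0.68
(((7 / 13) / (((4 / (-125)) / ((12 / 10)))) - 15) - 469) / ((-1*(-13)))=-13109 / 338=-38.78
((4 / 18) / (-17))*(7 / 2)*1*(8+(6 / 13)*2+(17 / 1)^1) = -2359 / 1989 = -1.19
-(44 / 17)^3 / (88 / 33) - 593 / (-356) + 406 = 701646713 / 1749028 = 401.16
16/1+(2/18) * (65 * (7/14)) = 353/18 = 19.61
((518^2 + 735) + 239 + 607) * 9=2429145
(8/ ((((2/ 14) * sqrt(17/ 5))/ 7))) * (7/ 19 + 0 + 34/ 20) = 77028 * sqrt(85)/ 1615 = 439.73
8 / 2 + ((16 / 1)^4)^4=18446744073709551620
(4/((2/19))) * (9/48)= 57/8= 7.12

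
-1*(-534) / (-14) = -38.14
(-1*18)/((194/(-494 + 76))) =3762/97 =38.78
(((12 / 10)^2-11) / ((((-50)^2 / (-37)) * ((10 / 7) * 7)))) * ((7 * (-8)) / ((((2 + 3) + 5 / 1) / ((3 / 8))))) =-185703 / 6250000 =-0.03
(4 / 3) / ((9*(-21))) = -4 / 567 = -0.01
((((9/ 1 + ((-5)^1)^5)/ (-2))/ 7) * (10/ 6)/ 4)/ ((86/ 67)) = 260965/ 3612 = 72.25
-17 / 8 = -2.12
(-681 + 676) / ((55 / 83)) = -83 / 11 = -7.55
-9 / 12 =-0.75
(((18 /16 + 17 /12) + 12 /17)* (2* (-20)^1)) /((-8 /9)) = 19875 /136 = 146.14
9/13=0.69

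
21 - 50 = -29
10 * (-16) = -160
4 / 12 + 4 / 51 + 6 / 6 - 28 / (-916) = 5615 / 3893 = 1.44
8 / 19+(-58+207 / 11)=-8101 / 209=-38.76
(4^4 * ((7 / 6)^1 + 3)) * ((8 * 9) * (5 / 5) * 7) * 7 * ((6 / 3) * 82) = 617164800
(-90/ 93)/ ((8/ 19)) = -285/ 124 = -2.30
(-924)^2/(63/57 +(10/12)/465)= 74807712/97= 771213.53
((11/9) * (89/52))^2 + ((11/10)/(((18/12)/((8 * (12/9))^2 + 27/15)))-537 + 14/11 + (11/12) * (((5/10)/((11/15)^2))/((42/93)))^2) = -632388940834393/1428452625600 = -442.71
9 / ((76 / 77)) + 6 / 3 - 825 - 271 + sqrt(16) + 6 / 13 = -1067455 / 988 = -1080.42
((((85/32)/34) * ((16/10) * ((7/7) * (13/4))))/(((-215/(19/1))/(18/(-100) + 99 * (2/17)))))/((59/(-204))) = 1.42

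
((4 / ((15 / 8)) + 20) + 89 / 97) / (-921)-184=-246603659 / 1340055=-184.03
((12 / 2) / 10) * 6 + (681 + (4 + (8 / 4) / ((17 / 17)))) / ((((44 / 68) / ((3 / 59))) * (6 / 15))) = 899289 / 6490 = 138.57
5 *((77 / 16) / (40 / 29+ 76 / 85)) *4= 949025 / 22416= 42.34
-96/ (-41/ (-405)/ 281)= -10925280/ 41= -266470.24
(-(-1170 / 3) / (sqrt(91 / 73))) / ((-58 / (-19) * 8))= 285 * sqrt(6643) / 1624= 14.30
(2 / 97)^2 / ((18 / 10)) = 20 / 84681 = 0.00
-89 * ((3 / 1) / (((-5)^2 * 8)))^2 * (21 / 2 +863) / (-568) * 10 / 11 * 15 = 4198041 / 9996800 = 0.42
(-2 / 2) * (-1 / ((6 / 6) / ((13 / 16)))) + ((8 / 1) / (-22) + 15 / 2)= 1399 / 176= 7.95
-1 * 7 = -7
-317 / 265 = -1.20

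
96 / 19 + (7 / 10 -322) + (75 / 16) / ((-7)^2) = -23546979 / 74480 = -316.15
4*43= 172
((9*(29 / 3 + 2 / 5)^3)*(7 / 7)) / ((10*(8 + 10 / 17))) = 58530167 / 547500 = 106.90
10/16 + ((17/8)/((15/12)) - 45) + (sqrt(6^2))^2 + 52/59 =-13673/2360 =-5.79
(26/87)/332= 13/14442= 0.00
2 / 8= 1 / 4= 0.25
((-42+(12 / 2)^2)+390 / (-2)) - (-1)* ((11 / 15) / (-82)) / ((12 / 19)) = -2966969 / 14760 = -201.01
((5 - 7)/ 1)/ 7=-2/ 7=-0.29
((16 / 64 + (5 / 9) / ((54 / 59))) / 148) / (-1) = -833 / 143856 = -0.01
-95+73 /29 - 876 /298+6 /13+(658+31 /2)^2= 101899459821 /224692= 453507.29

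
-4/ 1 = -4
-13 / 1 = -13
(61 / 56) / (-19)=-61 / 1064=-0.06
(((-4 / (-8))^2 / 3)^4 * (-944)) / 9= -59 / 11664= -0.01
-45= -45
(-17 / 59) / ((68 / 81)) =-81 / 236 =-0.34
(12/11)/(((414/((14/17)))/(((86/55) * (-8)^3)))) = -1232896/709665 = -1.74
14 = 14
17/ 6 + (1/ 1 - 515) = -3067/ 6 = -511.17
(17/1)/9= 17/9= 1.89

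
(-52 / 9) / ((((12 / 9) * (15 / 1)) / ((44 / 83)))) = -572 / 3735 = -0.15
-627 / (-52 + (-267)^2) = -627 / 71237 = -0.01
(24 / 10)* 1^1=12 / 5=2.40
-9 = -9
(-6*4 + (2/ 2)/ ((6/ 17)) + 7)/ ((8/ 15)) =-425/ 16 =-26.56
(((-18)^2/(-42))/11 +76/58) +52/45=177316/100485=1.76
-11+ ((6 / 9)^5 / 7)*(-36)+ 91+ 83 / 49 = 107185 / 1323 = 81.02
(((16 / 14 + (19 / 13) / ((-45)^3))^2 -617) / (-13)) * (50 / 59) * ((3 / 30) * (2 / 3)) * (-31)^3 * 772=-1947399730875167413692544 / 31644954941315625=-61539026.82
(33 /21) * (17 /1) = 187 /7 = 26.71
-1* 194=-194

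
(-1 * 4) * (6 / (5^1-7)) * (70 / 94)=420 / 47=8.94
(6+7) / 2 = 13 / 2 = 6.50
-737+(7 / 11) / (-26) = -210789 / 286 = -737.02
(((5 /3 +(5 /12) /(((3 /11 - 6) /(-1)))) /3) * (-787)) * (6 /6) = -1034905 /2268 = -456.31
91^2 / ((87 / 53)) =438893 / 87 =5044.75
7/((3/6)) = 14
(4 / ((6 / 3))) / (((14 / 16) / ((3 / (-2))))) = -24 / 7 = -3.43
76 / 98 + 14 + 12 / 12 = 773 / 49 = 15.78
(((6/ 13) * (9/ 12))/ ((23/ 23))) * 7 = 63/ 26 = 2.42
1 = 1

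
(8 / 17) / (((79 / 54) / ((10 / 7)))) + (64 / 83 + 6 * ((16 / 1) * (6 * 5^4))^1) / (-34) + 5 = -8257577721 / 780283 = -10582.80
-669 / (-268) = 669 / 268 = 2.50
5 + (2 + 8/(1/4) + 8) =47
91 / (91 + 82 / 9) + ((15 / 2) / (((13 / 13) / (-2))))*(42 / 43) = -13.74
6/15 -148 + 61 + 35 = -51.60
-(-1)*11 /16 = 11 /16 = 0.69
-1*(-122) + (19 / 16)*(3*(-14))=577 / 8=72.12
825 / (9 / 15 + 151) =4125 / 758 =5.44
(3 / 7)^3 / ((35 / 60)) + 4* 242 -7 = 2307685 / 2401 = 961.13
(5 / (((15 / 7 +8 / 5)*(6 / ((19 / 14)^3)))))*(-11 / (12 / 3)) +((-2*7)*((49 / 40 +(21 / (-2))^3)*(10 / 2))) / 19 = 4258.89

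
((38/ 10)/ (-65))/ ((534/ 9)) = -57/ 57850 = -0.00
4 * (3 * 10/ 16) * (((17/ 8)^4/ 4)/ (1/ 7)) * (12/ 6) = 8769705/ 16384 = 535.26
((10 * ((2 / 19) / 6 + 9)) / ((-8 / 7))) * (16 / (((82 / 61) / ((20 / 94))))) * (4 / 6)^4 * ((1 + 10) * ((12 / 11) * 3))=-1404659200 / 988551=-1420.93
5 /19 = 0.26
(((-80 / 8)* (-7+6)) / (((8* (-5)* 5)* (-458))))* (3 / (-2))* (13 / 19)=-39 / 348080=-0.00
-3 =-3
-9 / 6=-3 / 2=-1.50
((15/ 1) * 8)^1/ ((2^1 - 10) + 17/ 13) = -520/ 29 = -17.93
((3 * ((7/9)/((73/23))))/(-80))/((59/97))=-15617/1033680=-0.02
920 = 920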